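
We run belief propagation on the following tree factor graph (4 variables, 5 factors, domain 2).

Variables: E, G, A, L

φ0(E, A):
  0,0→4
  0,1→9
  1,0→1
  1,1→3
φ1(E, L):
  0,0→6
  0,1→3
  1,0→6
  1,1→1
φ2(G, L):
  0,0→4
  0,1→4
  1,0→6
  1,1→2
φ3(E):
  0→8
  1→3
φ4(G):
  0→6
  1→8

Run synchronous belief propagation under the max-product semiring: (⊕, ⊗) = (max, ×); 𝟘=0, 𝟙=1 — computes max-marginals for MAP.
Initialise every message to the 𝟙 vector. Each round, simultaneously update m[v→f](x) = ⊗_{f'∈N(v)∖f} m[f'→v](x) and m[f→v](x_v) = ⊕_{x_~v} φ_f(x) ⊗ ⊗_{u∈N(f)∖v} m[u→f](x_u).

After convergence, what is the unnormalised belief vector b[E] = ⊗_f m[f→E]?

b[E] = [20736, 2592]

init: all messages = 𝟙 over 2 values
r1 m[φ0→E] = [9, 3]
r1 m[φ0→A] = [4, 9]
r1 m[φ1→E] = [6, 6]
r1 m[φ1→L] = [6, 3]
r1 m[φ2→G] = [4, 6]
r1 m[φ2→L] = [6, 4]
r1 m[φ3→E] = [8, 3]
r1 m[φ4→G] = [6, 8]
r1 m[E→φ0] = [1, 1]
r1 m[E→φ1] = [1, 1]
r1 m[E→φ3] = [1, 1]
r1 m[G→φ2] = [1, 1]
r1 m[G→φ4] = [1, 1]
r1 m[A→φ0] = [1, 1]
r1 m[L→φ1] = [1, 1]
r1 m[L→φ2] = [1, 1]
r2 m[φ0→E] = [9, 3]
r2 m[φ0→A] = [4, 9]
r2 m[φ1→E] = [6, 6]
r2 m[φ1→L] = [6, 3]
r2 m[φ2→G] = [4, 6]
r2 m[φ2→L] = [6, 4]
r2 m[φ3→E] = [8, 3]
r2 m[φ4→G] = [6, 8]
r2 m[E→φ0] = [48, 18]
r2 m[E→φ1] = [72, 9]
r2 m[E→φ3] = [54, 18]
r2 m[G→φ2] = [6, 8]
r2 m[G→φ4] = [4, 6]
r2 m[A→φ0] = [1, 1]
r2 m[L→φ1] = [6, 4]
r2 m[L→φ2] = [6, 3]
r3 m[φ0→E] = [9, 3]
r3 m[φ0→A] = [192, 432]
r3 m[φ1→E] = [36, 36]
r3 m[φ1→L] = [432, 216]
r3 m[φ2→G] = [24, 36]
r3 m[φ2→L] = [48, 24]
r3 m[φ3→E] = [8, 3]
r3 m[φ4→G] = [6, 8]
r3 m[E→φ0] = [48, 18]
r3 m[E→φ1] = [72, 9]
r3 m[E→φ3] = [54, 18]
r3 m[G→φ2] = [6, 8]
r3 m[G→φ4] = [4, 6]
r3 m[A→φ0] = [1, 1]
r3 m[L→φ1] = [6, 4]
r3 m[L→φ2] = [6, 3]
r4 m[φ0→E] = [9, 3]
r4 m[φ0→A] = [192, 432]
r4 m[φ1→E] = [36, 36]
r4 m[φ1→L] = [432, 216]
r4 m[φ2→G] = [24, 36]
r4 m[φ2→L] = [48, 24]
r4 m[φ3→E] = [8, 3]
r4 m[φ4→G] = [6, 8]
r4 m[E→φ0] = [288, 108]
r4 m[E→φ1] = [72, 9]
r4 m[E→φ3] = [324, 108]
r4 m[G→φ2] = [6, 8]
r4 m[G→φ4] = [24, 36]
r4 m[A→φ0] = [1, 1]
r4 m[L→φ1] = [48, 24]
r4 m[L→φ2] = [432, 216]
r5 m[φ0→E] = [9, 3]
r5 m[φ0→A] = [1152, 2592]
r5 m[φ1→E] = [288, 288]
r5 m[φ1→L] = [432, 216]
r5 m[φ2→G] = [1728, 2592]
r5 m[φ2→L] = [48, 24]
r5 m[φ3→E] = [8, 3]
r5 m[φ4→G] = [6, 8]
r5 m[E→φ0] = [288, 108]
r5 m[E→φ1] = [72, 9]
r5 m[E→φ3] = [324, 108]
r5 m[G→φ2] = [6, 8]
r5 m[G→φ4] = [24, 36]
r5 m[A→φ0] = [1, 1]
r5 m[L→φ1] = [48, 24]
r5 m[L→φ2] = [432, 216]
r6 m[φ0→E] = [9, 3]
r6 m[φ0→A] = [1152, 2592]
r6 m[φ1→E] = [288, 288]
r6 m[φ1→L] = [432, 216]
r6 m[φ2→G] = [1728, 2592]
r6 m[φ2→L] = [48, 24]
r6 m[φ3→E] = [8, 3]
r6 m[φ4→G] = [6, 8]
r6 m[E→φ0] = [2304, 864]
r6 m[E→φ1] = [72, 9]
r6 m[E→φ3] = [2592, 864]
r6 m[G→φ2] = [6, 8]
r6 m[G→φ4] = [1728, 2592]
r6 m[A→φ0] = [1, 1]
r6 m[L→φ1] = [48, 24]
r6 m[L→φ2] = [432, 216]
r7 m[φ0→E] = [9, 3]
r7 m[φ0→A] = [9216, 20736]
r7 m[φ1→E] = [288, 288]
r7 m[φ1→L] = [432, 216]
r7 m[φ2→G] = [1728, 2592]
r7 m[φ2→L] = [48, 24]
r7 m[φ3→E] = [8, 3]
r7 m[φ4→G] = [6, 8]
r7 m[E→φ0] = [2304, 864]
r7 m[E→φ1] = [72, 9]
r7 m[E→φ3] = [2592, 864]
r7 m[G→φ2] = [6, 8]
r7 m[G→φ4] = [1728, 2592]
r7 m[A→φ0] = [1, 1]
r7 m[L→φ1] = [48, 24]
r7 m[L→φ2] = [432, 216]
r8 m[φ0→E] = [9, 3]
r8 m[φ0→A] = [9216, 20736]
r8 m[φ1→E] = [288, 288]
r8 m[φ1→L] = [432, 216]
r8 m[φ2→G] = [1728, 2592]
r8 m[φ2→L] = [48, 24]
r8 m[φ3→E] = [8, 3]
r8 m[φ4→G] = [6, 8]
r8 m[E→φ0] = [2304, 864]
r8 m[E→φ1] = [72, 9]
r8 m[E→φ3] = [2592, 864]
r8 m[G→φ2] = [6, 8]
r8 m[G→φ4] = [1728, 2592]
r8 m[A→φ0] = [1, 1]
r8 m[L→φ1] = [48, 24]
r8 m[L→φ2] = [432, 216]
fixed point reached at round 8
b[E] = ⊗ incoming = [20736, 2592]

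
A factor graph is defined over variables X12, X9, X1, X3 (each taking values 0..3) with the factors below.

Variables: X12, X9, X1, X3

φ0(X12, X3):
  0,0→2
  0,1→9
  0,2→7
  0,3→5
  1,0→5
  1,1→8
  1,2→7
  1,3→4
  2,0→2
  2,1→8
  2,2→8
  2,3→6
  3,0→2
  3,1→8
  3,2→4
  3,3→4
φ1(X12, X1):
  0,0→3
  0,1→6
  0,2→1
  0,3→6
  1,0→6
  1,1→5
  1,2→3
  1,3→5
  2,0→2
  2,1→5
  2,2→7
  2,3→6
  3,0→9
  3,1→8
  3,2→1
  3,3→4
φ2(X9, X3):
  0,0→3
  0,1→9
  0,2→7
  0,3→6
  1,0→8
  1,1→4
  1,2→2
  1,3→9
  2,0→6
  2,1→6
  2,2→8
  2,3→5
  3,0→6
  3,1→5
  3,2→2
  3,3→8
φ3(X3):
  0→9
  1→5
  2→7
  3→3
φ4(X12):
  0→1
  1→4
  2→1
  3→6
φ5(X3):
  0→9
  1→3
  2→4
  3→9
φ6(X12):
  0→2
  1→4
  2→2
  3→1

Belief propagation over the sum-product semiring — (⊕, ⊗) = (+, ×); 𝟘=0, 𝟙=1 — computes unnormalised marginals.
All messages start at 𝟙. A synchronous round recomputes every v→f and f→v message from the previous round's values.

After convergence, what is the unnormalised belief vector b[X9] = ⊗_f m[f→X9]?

init: all messages = 𝟙 over 4 values
r1 m[φ0→X12] = [23, 24, 24, 18]
r1 m[φ0→X3] = [11, 33, 26, 19]
r1 m[φ1→X12] = [16, 19, 20, 22]
r1 m[φ1→X1] = [20, 24, 12, 21]
r1 m[φ2→X9] = [25, 23, 25, 21]
r1 m[φ2→X3] = [23, 24, 19, 28]
r1 m[φ3→X3] = [9, 5, 7, 3]
r1 m[φ4→X12] = [1, 4, 1, 6]
r1 m[φ5→X3] = [9, 3, 4, 9]
r1 m[φ6→X12] = [2, 4, 2, 1]
r1 m[X12→φ0] = [1, 1, 1, 1]
r1 m[X12→φ1] = [1, 1, 1, 1]
r1 m[X12→φ4] = [1, 1, 1, 1]
r1 m[X12→φ6] = [1, 1, 1, 1]
r1 m[X9→φ2] = [1, 1, 1, 1]
r1 m[X1→φ1] = [1, 1, 1, 1]
r1 m[X3→φ0] = [1, 1, 1, 1]
r1 m[X3→φ2] = [1, 1, 1, 1]
r1 m[X3→φ3] = [1, 1, 1, 1]
r1 m[X3→φ5] = [1, 1, 1, 1]
r2 m[φ0→X12] = [23, 24, 24, 18]
r2 m[φ0→X3] = [11, 33, 26, 19]
r2 m[φ1→X12] = [16, 19, 20, 22]
r2 m[φ1→X1] = [20, 24, 12, 21]
r2 m[φ2→X9] = [25, 23, 25, 21]
r2 m[φ2→X3] = [23, 24, 19, 28]
r2 m[φ3→X3] = [9, 5, 7, 3]
r2 m[φ4→X12] = [1, 4, 1, 6]
r2 m[φ5→X3] = [9, 3, 4, 9]
r2 m[φ6→X12] = [2, 4, 2, 1]
r2 m[X12→φ0] = [32, 304, 40, 132]
r2 m[X12→φ1] = [46, 384, 48, 108]
r2 m[X12→φ4] = [736, 1824, 960, 396]
r2 m[X12→φ6] = [368, 1824, 480, 2376]
r2 m[X9→φ2] = [1, 1, 1, 1]
r2 m[X1→φ1] = [1, 1, 1, 1]
r2 m[X3→φ0] = [1863, 360, 532, 756]
r2 m[X3→φ2] = [891, 495, 728, 513]
r2 m[X3→φ3] = [2277, 2376, 1976, 4788]
r2 m[X3→φ5] = [2277, 3960, 3458, 1596]
r3 m[φ0→X12] = [14470, 18943, 15398, 11758]
r3 m[φ0→X3] = [1928, 4096, 3200, 2144]
r3 m[φ1→X12] = [16, 19, 20, 22]
r3 m[φ1→X1] = [3510, 3300, 1642, 2916]
r3 m[φ2→X9] = [15302, 15181, 16705, 13381]
r3 m[φ2→X3] = [23, 24, 19, 28]
r3 m[φ3→X3] = [9, 5, 7, 3]
r3 m[φ4→X12] = [1, 4, 1, 6]
r3 m[φ5→X3] = [9, 3, 4, 9]
r3 m[φ6→X12] = [2, 4, 2, 1]
r3 m[X12→φ0] = [32, 304, 40, 132]
r3 m[X12→φ1] = [46, 384, 48, 108]
r3 m[X12→φ4] = [736, 1824, 960, 396]
r3 m[X12→φ6] = [368, 1824, 480, 2376]
r3 m[X9→φ2] = [1, 1, 1, 1]
r3 m[X1→φ1] = [1, 1, 1, 1]
r3 m[X3→φ0] = [1863, 360, 532, 756]
r3 m[X3→φ2] = [891, 495, 728, 513]
r3 m[X3→φ3] = [2277, 2376, 1976, 4788]
r3 m[X3→φ5] = [2277, 3960, 3458, 1596]
r4 m[φ0→X12] = [14470, 18943, 15398, 11758]
r4 m[φ0→X3] = [1928, 4096, 3200, 2144]
r4 m[φ1→X12] = [16, 19, 20, 22]
r4 m[φ1→X1] = [3510, 3300, 1642, 2916]
r4 m[φ2→X9] = [15302, 15181, 16705, 13381]
r4 m[φ2→X3] = [23, 24, 19, 28]
r4 m[φ3→X3] = [9, 5, 7, 3]
r4 m[φ4→X12] = [1, 4, 1, 6]
r4 m[φ5→X3] = [9, 3, 4, 9]
r4 m[φ6→X12] = [2, 4, 2, 1]
r4 m[X12→φ0] = [32, 304, 40, 132]
r4 m[X12→φ1] = [28940, 303088, 30796, 70548]
r4 m[X12→φ4] = [463040, 1439668, 615920, 258676]
r4 m[X12→φ6] = [231520, 1439668, 307960, 1552056]
r4 m[X9→φ2] = [1, 1, 1, 1]
r4 m[X1→φ1] = [1, 1, 1, 1]
r4 m[X3→φ0] = [1863, 360, 532, 756]
r4 m[X3→φ2] = [156168, 61440, 89600, 57888]
r4 m[X3→φ3] = [399096, 294912, 243200, 540288]
r4 m[X3→φ5] = [399096, 491520, 425600, 180096]
r5 m[φ0→X12] = [14470, 18943, 15398, 11758]
r5 m[φ0→X3] = [1928, 4096, 3200, 2144]
r5 m[φ1→X12] = [16, 19, 20, 22]
r5 m[φ1→X1] = [2601872, 2407444, 1224324, 2156048]
r5 m[φ2→X9] = [1995992, 2195296, 2311888, 1886512]
r5 m[φ2→X3] = [23, 24, 19, 28]
r5 m[φ3→X3] = [9, 5, 7, 3]
r5 m[φ4→X12] = [1, 4, 1, 6]
r5 m[φ5→X3] = [9, 3, 4, 9]
r5 m[φ6→X12] = [2, 4, 2, 1]
r5 m[X12→φ0] = [32, 304, 40, 132]
r5 m[X12→φ1] = [28940, 303088, 30796, 70548]
r5 m[X12→φ4] = [463040, 1439668, 615920, 258676]
r5 m[X12→φ6] = [231520, 1439668, 307960, 1552056]
r5 m[X9→φ2] = [1, 1, 1, 1]
r5 m[X1→φ1] = [1, 1, 1, 1]
r5 m[X3→φ0] = [1863, 360, 532, 756]
r5 m[X3→φ2] = [156168, 61440, 89600, 57888]
r5 m[X3→φ3] = [399096, 294912, 243200, 540288]
r5 m[X3→φ5] = [399096, 491520, 425600, 180096]
r6 m[φ0→X12] = [14470, 18943, 15398, 11758]
r6 m[φ0→X3] = [1928, 4096, 3200, 2144]
r6 m[φ1→X12] = [16, 19, 20, 22]
r6 m[φ1→X1] = [2601872, 2407444, 1224324, 2156048]
r6 m[φ2→X9] = [1995992, 2195296, 2311888, 1886512]
r6 m[φ2→X3] = [23, 24, 19, 28]
r6 m[φ3→X3] = [9, 5, 7, 3]
r6 m[φ4→X12] = [1, 4, 1, 6]
r6 m[φ5→X3] = [9, 3, 4, 9]
r6 m[φ6→X12] = [2, 4, 2, 1]
r6 m[X12→φ0] = [32, 304, 40, 132]
r6 m[X12→φ1] = [28940, 303088, 30796, 70548]
r6 m[X12→φ4] = [463040, 1439668, 615920, 258676]
r6 m[X12→φ6] = [231520, 1439668, 307960, 1552056]
r6 m[X9→φ2] = [1, 1, 1, 1]
r6 m[X1→φ1] = [1, 1, 1, 1]
r6 m[X3→φ0] = [1863, 360, 532, 756]
r6 m[X3→φ2] = [156168, 61440, 89600, 57888]
r6 m[X3→φ3] = [399096, 294912, 243200, 540288]
r6 m[X3→φ5] = [399096, 491520, 425600, 180096]
fixed point reached at round 6
b[X9] = ⊗ incoming = [1995992, 2195296, 2311888, 1886512]

b[X9] = [1995992, 2195296, 2311888, 1886512]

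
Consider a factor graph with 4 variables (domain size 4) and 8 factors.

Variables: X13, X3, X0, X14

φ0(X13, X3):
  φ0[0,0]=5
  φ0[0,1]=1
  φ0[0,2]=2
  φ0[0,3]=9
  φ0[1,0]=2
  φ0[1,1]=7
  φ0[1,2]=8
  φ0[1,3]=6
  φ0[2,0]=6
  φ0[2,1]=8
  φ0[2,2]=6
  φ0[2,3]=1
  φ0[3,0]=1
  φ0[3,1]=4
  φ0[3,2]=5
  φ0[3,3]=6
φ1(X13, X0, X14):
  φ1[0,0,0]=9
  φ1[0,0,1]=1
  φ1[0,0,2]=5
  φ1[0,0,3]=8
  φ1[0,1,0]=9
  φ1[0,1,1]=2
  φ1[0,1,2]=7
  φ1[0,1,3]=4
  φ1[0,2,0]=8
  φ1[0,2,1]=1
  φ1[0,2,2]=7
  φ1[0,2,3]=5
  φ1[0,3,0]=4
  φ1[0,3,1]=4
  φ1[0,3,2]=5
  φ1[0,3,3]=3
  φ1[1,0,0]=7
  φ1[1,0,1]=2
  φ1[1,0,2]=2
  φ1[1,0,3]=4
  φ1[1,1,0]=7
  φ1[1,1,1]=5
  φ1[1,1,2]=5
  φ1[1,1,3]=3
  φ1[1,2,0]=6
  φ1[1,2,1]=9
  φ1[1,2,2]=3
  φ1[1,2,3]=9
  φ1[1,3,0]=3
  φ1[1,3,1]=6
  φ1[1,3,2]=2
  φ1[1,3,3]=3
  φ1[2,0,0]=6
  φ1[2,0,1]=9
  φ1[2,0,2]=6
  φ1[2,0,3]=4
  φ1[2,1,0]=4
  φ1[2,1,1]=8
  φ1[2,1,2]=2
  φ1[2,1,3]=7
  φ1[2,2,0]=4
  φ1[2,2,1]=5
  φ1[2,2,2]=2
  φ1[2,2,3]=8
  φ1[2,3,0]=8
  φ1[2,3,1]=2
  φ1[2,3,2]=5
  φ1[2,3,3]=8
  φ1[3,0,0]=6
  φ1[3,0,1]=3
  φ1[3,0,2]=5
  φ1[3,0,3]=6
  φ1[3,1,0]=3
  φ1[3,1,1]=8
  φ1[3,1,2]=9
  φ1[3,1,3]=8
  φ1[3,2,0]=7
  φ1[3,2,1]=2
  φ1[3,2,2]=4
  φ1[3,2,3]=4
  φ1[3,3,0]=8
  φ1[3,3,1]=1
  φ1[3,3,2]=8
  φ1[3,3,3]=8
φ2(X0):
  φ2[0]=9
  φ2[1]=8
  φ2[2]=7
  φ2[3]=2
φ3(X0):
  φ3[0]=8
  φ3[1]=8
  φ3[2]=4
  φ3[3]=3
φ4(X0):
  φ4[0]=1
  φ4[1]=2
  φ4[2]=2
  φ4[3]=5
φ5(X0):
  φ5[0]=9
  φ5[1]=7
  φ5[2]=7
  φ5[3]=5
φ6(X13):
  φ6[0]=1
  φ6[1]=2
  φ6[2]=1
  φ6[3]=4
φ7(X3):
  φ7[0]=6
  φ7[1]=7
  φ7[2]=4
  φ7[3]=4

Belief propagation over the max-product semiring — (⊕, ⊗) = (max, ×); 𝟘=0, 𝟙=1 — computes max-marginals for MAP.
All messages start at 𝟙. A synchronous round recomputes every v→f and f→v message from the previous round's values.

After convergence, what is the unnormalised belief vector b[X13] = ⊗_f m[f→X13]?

init: all messages = 𝟙 over 4 values
r1 m[φ0→X13] = [9, 8, 8, 6]
r1 m[φ0→X3] = [6, 8, 8, 9]
r1 m[φ1→X13] = [9, 9, 9, 9]
r1 m[φ1→X0] = [9, 9, 9, 8]
r1 m[φ1→X14] = [9, 9, 9, 9]
r1 m[φ2→X0] = [9, 8, 7, 2]
r1 m[φ3→X0] = [8, 8, 4, 3]
r1 m[φ4→X0] = [1, 2, 2, 5]
r1 m[φ5→X0] = [9, 7, 7, 5]
r1 m[φ6→X13] = [1, 2, 1, 4]
r1 m[φ7→X3] = [6, 7, 4, 4]
r1 m[X13→φ0] = [1, 1, 1, 1]
r1 m[X13→φ1] = [1, 1, 1, 1]
r1 m[X13→φ6] = [1, 1, 1, 1]
r1 m[X3→φ0] = [1, 1, 1, 1]
r1 m[X3→φ7] = [1, 1, 1, 1]
r1 m[X0→φ1] = [1, 1, 1, 1]
r1 m[X0→φ2] = [1, 1, 1, 1]
r1 m[X0→φ3] = [1, 1, 1, 1]
r1 m[X0→φ4] = [1, 1, 1, 1]
r1 m[X0→φ5] = [1, 1, 1, 1]
r1 m[X14→φ1] = [1, 1, 1, 1]
r2 m[φ0→X13] = [9, 8, 8, 6]
r2 m[φ0→X3] = [6, 8, 8, 9]
r2 m[φ1→X13] = [9, 9, 9, 9]
r2 m[φ1→X0] = [9, 9, 9, 8]
r2 m[φ1→X14] = [9, 9, 9, 9]
r2 m[φ2→X0] = [9, 8, 7, 2]
r2 m[φ3→X0] = [8, 8, 4, 3]
r2 m[φ4→X0] = [1, 2, 2, 5]
r2 m[φ5→X0] = [9, 7, 7, 5]
r2 m[φ6→X13] = [1, 2, 1, 4]
r2 m[φ7→X3] = [6, 7, 4, 4]
r2 m[X13→φ0] = [9, 18, 9, 36]
r2 m[X13→φ1] = [9, 16, 8, 24]
r2 m[X13→φ6] = [81, 72, 72, 54]
r2 m[X3→φ0] = [6, 7, 4, 4]
r2 m[X3→φ7] = [6, 8, 8, 9]
r2 m[X0→φ1] = [648, 896, 392, 150]
r2 m[X0→φ2] = [648, 1008, 504, 600]
r2 m[X0→φ3] = [729, 1008, 882, 400]
r2 m[X0→φ4] = [5832, 4032, 1764, 240]
r2 m[X0→φ5] = [648, 1152, 504, 240]
r2 m[X14→φ1] = [1, 1, 1, 1]
r3 m[φ0→X13] = [36, 49, 56, 28]
r3 m[φ0→X3] = [54, 144, 180, 216]
r3 m[φ1→X13] = [8064, 6272, 7168, 8064]
r3 m[φ1→X0] = [144, 216, 168, 192]
r3 m[φ1→X14] = [100352, 172032, 193536, 172032]
r3 m[φ2→X0] = [9, 8, 7, 2]
r3 m[φ3→X0] = [8, 8, 4, 3]
r3 m[φ4→X0] = [1, 2, 2, 5]
r3 m[φ5→X0] = [9, 7, 7, 5]
r3 m[φ6→X13] = [1, 2, 1, 4]
r3 m[φ7→X3] = [6, 7, 4, 4]
r3 m[X13→φ0] = [9, 18, 9, 36]
r3 m[X13→φ1] = [9, 16, 8, 24]
r3 m[X13→φ6] = [81, 72, 72, 54]
r3 m[X3→φ0] = [6, 7, 4, 4]
r3 m[X3→φ7] = [6, 8, 8, 9]
r3 m[X0→φ1] = [648, 896, 392, 150]
r3 m[X0→φ2] = [648, 1008, 504, 600]
r3 m[X0→φ3] = [729, 1008, 882, 400]
r3 m[X0→φ4] = [5832, 4032, 1764, 240]
r3 m[X0→φ5] = [648, 1152, 504, 240]
r3 m[X14→φ1] = [1, 1, 1, 1]
r4 m[φ0→X13] = [36, 49, 56, 28]
r4 m[φ0→X3] = [54, 144, 180, 216]
r4 m[φ1→X13] = [8064, 6272, 7168, 8064]
r4 m[φ1→X0] = [144, 216, 168, 192]
r4 m[φ1→X14] = [100352, 172032, 193536, 172032]
r4 m[φ2→X0] = [9, 8, 7, 2]
r4 m[φ3→X0] = [8, 8, 4, 3]
r4 m[φ4→X0] = [1, 2, 2, 5]
r4 m[φ5→X0] = [9, 7, 7, 5]
r4 m[φ6→X13] = [1, 2, 1, 4]
r4 m[φ7→X3] = [6, 7, 4, 4]
r4 m[X13→φ0] = [8064, 12544, 7168, 32256]
r4 m[X13→φ1] = [36, 98, 56, 112]
r4 m[X13→φ6] = [290304, 307328, 401408, 225792]
r4 m[X3→φ0] = [6, 7, 4, 4]
r4 m[X3→φ7] = [54, 144, 180, 216]
r4 m[X0→φ1] = [648, 896, 392, 150]
r4 m[X0→φ2] = [10368, 24192, 9408, 14400]
r4 m[X0→φ3] = [11664, 24192, 16464, 9600]
r4 m[X0→φ4] = [93312, 96768, 32928, 5760]
r4 m[X0→φ5] = [10368, 27648, 9408, 5760]
r4 m[X14→φ1] = [1, 1, 1, 1]
r5 m[φ0→X13] = [36, 49, 56, 28]
r5 m[φ0→X3] = [43008, 129024, 161280, 193536]
r5 m[φ1→X13] = [8064, 6272, 7168, 8064]
r5 m[φ1→X0] = [686, 1008, 882, 896]
r5 m[φ1→X14] = [614656, 802816, 903168, 802816]
r5 m[φ2→X0] = [9, 8, 7, 2]
r5 m[φ3→X0] = [8, 8, 4, 3]
r5 m[φ4→X0] = [1, 2, 2, 5]
r5 m[φ5→X0] = [9, 7, 7, 5]
r5 m[φ6→X13] = [1, 2, 1, 4]
r5 m[φ7→X3] = [6, 7, 4, 4]
r5 m[X13→φ0] = [8064, 12544, 7168, 32256]
r5 m[X13→φ1] = [36, 98, 56, 112]
r5 m[X13→φ6] = [290304, 307328, 401408, 225792]
r5 m[X3→φ0] = [6, 7, 4, 4]
r5 m[X3→φ7] = [54, 144, 180, 216]
r5 m[X0→φ1] = [648, 896, 392, 150]
r5 m[X0→φ2] = [10368, 24192, 9408, 14400]
r5 m[X0→φ3] = [11664, 24192, 16464, 9600]
r5 m[X0→φ4] = [93312, 96768, 32928, 5760]
r5 m[X0→φ5] = [10368, 27648, 9408, 5760]
r5 m[X14→φ1] = [1, 1, 1, 1]
r6 m[φ0→X13] = [36, 49, 56, 28]
r6 m[φ0→X3] = [43008, 129024, 161280, 193536]
r6 m[φ1→X13] = [8064, 6272, 7168, 8064]
r6 m[φ1→X0] = [686, 1008, 882, 896]
r6 m[φ1→X14] = [614656, 802816, 903168, 802816]
r6 m[φ2→X0] = [9, 8, 7, 2]
r6 m[φ3→X0] = [8, 8, 4, 3]
r6 m[φ4→X0] = [1, 2, 2, 5]
r6 m[φ5→X0] = [9, 7, 7, 5]
r6 m[φ6→X13] = [1, 2, 1, 4]
r6 m[φ7→X3] = [6, 7, 4, 4]
r6 m[X13→φ0] = [8064, 12544, 7168, 32256]
r6 m[X13→φ1] = [36, 98, 56, 112]
r6 m[X13→φ6] = [290304, 307328, 401408, 225792]
r6 m[X3→φ0] = [6, 7, 4, 4]
r6 m[X3→φ7] = [43008, 129024, 161280, 193536]
r6 m[X0→φ1] = [648, 896, 392, 150]
r6 m[X0→φ2] = [49392, 112896, 49392, 67200]
r6 m[X0→φ3] = [55566, 112896, 86436, 44800]
r6 m[X0→φ4] = [444528, 451584, 172872, 26880]
r6 m[X0→φ5] = [49392, 129024, 49392, 26880]
r6 m[X14→φ1] = [1, 1, 1, 1]
r7 m[φ0→X13] = [36, 49, 56, 28]
r7 m[φ0→X3] = [43008, 129024, 161280, 193536]
r7 m[φ1→X13] = [8064, 6272, 7168, 8064]
r7 m[φ1→X0] = [686, 1008, 882, 896]
r7 m[φ1→X14] = [614656, 802816, 903168, 802816]
r7 m[φ2→X0] = [9, 8, 7, 2]
r7 m[φ3→X0] = [8, 8, 4, 3]
r7 m[φ4→X0] = [1, 2, 2, 5]
r7 m[φ5→X0] = [9, 7, 7, 5]
r7 m[φ6→X13] = [1, 2, 1, 4]
r7 m[φ7→X3] = [6, 7, 4, 4]
r7 m[X13→φ0] = [8064, 12544, 7168, 32256]
r7 m[X13→φ1] = [36, 98, 56, 112]
r7 m[X13→φ6] = [290304, 307328, 401408, 225792]
r7 m[X3→φ0] = [6, 7, 4, 4]
r7 m[X3→φ7] = [43008, 129024, 161280, 193536]
r7 m[X0→φ1] = [648, 896, 392, 150]
r7 m[X0→φ2] = [49392, 112896, 49392, 67200]
r7 m[X0→φ3] = [55566, 112896, 86436, 44800]
r7 m[X0→φ4] = [444528, 451584, 172872, 26880]
r7 m[X0→φ5] = [49392, 129024, 49392, 26880]
r7 m[X14→φ1] = [1, 1, 1, 1]
fixed point reached at round 7
b[X13] = ⊗ incoming = [290304, 614656, 401408, 903168]

b[X13] = [290304, 614656, 401408, 903168]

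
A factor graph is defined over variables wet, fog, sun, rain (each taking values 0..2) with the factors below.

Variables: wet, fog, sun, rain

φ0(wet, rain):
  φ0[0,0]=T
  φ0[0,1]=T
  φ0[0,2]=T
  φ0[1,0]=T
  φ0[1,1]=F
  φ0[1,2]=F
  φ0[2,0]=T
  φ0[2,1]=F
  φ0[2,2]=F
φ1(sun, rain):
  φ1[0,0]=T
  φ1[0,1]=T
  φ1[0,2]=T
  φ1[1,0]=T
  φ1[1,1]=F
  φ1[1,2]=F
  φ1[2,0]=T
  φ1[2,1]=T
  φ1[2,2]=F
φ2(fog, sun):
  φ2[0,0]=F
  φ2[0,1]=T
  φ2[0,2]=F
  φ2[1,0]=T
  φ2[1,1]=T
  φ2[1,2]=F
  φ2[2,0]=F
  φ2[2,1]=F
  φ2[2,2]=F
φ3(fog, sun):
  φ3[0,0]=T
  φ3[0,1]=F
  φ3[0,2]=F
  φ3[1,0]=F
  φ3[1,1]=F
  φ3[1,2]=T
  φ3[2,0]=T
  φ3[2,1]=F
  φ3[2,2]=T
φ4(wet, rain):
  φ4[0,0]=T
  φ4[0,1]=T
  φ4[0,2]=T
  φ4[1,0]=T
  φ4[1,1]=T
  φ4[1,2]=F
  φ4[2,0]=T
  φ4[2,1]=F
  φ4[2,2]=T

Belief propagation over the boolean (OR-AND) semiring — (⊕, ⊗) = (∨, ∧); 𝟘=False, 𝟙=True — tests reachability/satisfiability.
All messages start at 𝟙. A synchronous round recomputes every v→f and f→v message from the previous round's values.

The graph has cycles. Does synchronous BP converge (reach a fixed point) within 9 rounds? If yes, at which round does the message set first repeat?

NOT CONVERGED within 9 rounds

init: all messages = 𝟙 over 3 values
r1 m[φ0→wet] = [T, T, T]
r1 m[φ0→rain] = [T, T, T]
r1 m[φ1→sun] = [T, T, T]
r1 m[φ1→rain] = [T, T, T]
r1 m[φ2→fog] = [T, T, F]
r1 m[φ2→sun] = [T, T, F]
r1 m[φ3→fog] = [T, T, T]
r1 m[φ3→sun] = [T, F, T]
r1 m[φ4→wet] = [T, T, T]
r1 m[φ4→rain] = [T, T, T]
r1 m[wet→φ0] = [T, T, T]
r1 m[wet→φ4] = [T, T, T]
r1 m[fog→φ2] = [T, T, T]
r1 m[fog→φ3] = [T, T, T]
r1 m[sun→φ1] = [T, T, T]
r1 m[sun→φ2] = [T, T, T]
r1 m[sun→φ3] = [T, T, T]
r1 m[rain→φ0] = [T, T, T]
r1 m[rain→φ1] = [T, T, T]
r1 m[rain→φ4] = [T, T, T]
r2 m[φ0→wet] = [T, T, T]
r2 m[φ0→rain] = [T, T, T]
r2 m[φ1→sun] = [T, T, T]
r2 m[φ1→rain] = [T, T, T]
r2 m[φ2→fog] = [T, T, F]
r2 m[φ2→sun] = [T, T, F]
r2 m[φ3→fog] = [T, T, T]
r2 m[φ3→sun] = [T, F, T]
r2 m[φ4→wet] = [T, T, T]
r2 m[φ4→rain] = [T, T, T]
r2 m[wet→φ0] = [T, T, T]
r2 m[wet→φ4] = [T, T, T]
r2 m[fog→φ2] = [T, T, T]
r2 m[fog→φ3] = [T, T, F]
r2 m[sun→φ1] = [T, F, F]
r2 m[sun→φ2] = [T, F, T]
r2 m[sun→φ3] = [T, T, F]
r2 m[rain→φ0] = [T, T, T]
r2 m[rain→φ1] = [T, T, T]
r2 m[rain→φ4] = [T, T, T]
r3 m[φ0→wet] = [T, T, T]
r3 m[φ0→rain] = [T, T, T]
r3 m[φ1→sun] = [T, T, T]
r3 m[φ1→rain] = [T, T, T]
r3 m[φ2→fog] = [F, T, F]
r3 m[φ2→sun] = [T, T, F]
r3 m[φ3→fog] = [T, F, T]
r3 m[φ3→sun] = [T, F, T]
r3 m[φ4→wet] = [T, T, T]
r3 m[φ4→rain] = [T, T, T]
r3 m[wet→φ0] = [T, T, T]
r3 m[wet→φ4] = [T, T, T]
r3 m[fog→φ2] = [T, T, T]
r3 m[fog→φ3] = [T, T, F]
r3 m[sun→φ1] = [T, F, F]
r3 m[sun→φ2] = [T, F, T]
r3 m[sun→φ3] = [T, T, F]
r3 m[rain→φ0] = [T, T, T]
r3 m[rain→φ1] = [T, T, T]
r3 m[rain→φ4] = [T, T, T]
r4 m[φ0→wet] = [T, T, T]
r4 m[φ0→rain] = [T, T, T]
r4 m[φ1→sun] = [T, T, T]
r4 m[φ1→rain] = [T, T, T]
r4 m[φ2→fog] = [F, T, F]
r4 m[φ2→sun] = [T, T, F]
r4 m[φ3→fog] = [T, F, T]
r4 m[φ3→sun] = [T, F, T]
r4 m[φ4→wet] = [T, T, T]
r4 m[φ4→rain] = [T, T, T]
r4 m[wet→φ0] = [T, T, T]
r4 m[wet→φ4] = [T, T, T]
r4 m[fog→φ2] = [T, F, T]
r4 m[fog→φ3] = [F, T, F]
r4 m[sun→φ1] = [T, F, F]
r4 m[sun→φ2] = [T, F, T]
r4 m[sun→φ3] = [T, T, F]
r4 m[rain→φ0] = [T, T, T]
r4 m[rain→φ1] = [T, T, T]
r4 m[rain→φ4] = [T, T, T]
r5 m[φ0→wet] = [T, T, T]
r5 m[φ0→rain] = [T, T, T]
r5 m[φ1→sun] = [T, T, T]
r5 m[φ1→rain] = [T, T, T]
r5 m[φ2→fog] = [F, T, F]
r5 m[φ2→sun] = [F, T, F]
r5 m[φ3→fog] = [T, F, T]
r5 m[φ3→sun] = [F, F, T]
r5 m[φ4→wet] = [T, T, T]
r5 m[φ4→rain] = [T, T, T]
r5 m[wet→φ0] = [T, T, T]
r5 m[wet→φ4] = [T, T, T]
r5 m[fog→φ2] = [T, F, T]
r5 m[fog→φ3] = [F, T, F]
r5 m[sun→φ1] = [T, F, F]
r5 m[sun→φ2] = [T, F, T]
r5 m[sun→φ3] = [T, T, F]
r5 m[rain→φ0] = [T, T, T]
r5 m[rain→φ1] = [T, T, T]
r5 m[rain→φ4] = [T, T, T]
r6 m[φ0→wet] = [T, T, T]
r6 m[φ0→rain] = [T, T, T]
r6 m[φ1→sun] = [T, T, T]
r6 m[φ1→rain] = [T, T, T]
r6 m[φ2→fog] = [F, T, F]
r6 m[φ2→sun] = [F, T, F]
r6 m[φ3→fog] = [T, F, T]
r6 m[φ3→sun] = [F, F, T]
r6 m[φ4→wet] = [T, T, T]
r6 m[φ4→rain] = [T, T, T]
r6 m[wet→φ0] = [T, T, T]
r6 m[wet→φ4] = [T, T, T]
r6 m[fog→φ2] = [T, F, T]
r6 m[fog→φ3] = [F, T, F]
r6 m[sun→φ1] = [F, F, F]
r6 m[sun→φ2] = [F, F, T]
r6 m[sun→φ3] = [F, T, F]
r6 m[rain→φ0] = [T, T, T]
r6 m[rain→φ1] = [T, T, T]
r6 m[rain→φ4] = [T, T, T]
r7 m[φ0→wet] = [T, T, T]
r7 m[φ0→rain] = [T, T, T]
r7 m[φ1→sun] = [T, T, T]
r7 m[φ1→rain] = [F, F, F]
r7 m[φ2→fog] = [F, F, F]
r7 m[φ2→sun] = [F, T, F]
r7 m[φ3→fog] = [F, F, F]
r7 m[φ3→sun] = [F, F, T]
r7 m[φ4→wet] = [T, T, T]
r7 m[φ4→rain] = [T, T, T]
r7 m[wet→φ0] = [T, T, T]
r7 m[wet→φ4] = [T, T, T]
r7 m[fog→φ2] = [T, F, T]
r7 m[fog→φ3] = [F, T, F]
r7 m[sun→φ1] = [F, F, F]
r7 m[sun→φ2] = [F, F, T]
r7 m[sun→φ3] = [F, T, F]
r7 m[rain→φ0] = [T, T, T]
r7 m[rain→φ1] = [T, T, T]
r7 m[rain→φ4] = [T, T, T]
r8 m[φ0→wet] = [T, T, T]
r8 m[φ0→rain] = [T, T, T]
r8 m[φ1→sun] = [T, T, T]
r8 m[φ1→rain] = [F, F, F]
r8 m[φ2→fog] = [F, F, F]
r8 m[φ2→sun] = [F, T, F]
r8 m[φ3→fog] = [F, F, F]
r8 m[φ3→sun] = [F, F, T]
r8 m[φ4→wet] = [T, T, T]
r8 m[φ4→rain] = [T, T, T]
r8 m[wet→φ0] = [T, T, T]
r8 m[wet→φ4] = [T, T, T]
r8 m[fog→φ2] = [F, F, F]
r8 m[fog→φ3] = [F, F, F]
r8 m[sun→φ1] = [F, F, F]
r8 m[sun→φ2] = [F, F, T]
r8 m[sun→φ3] = [F, T, F]
r8 m[rain→φ0] = [F, F, F]
r8 m[rain→φ1] = [T, T, T]
r8 m[rain→φ4] = [F, F, F]
r9 m[φ0→wet] = [F, F, F]
r9 m[φ0→rain] = [T, T, T]
r9 m[φ1→sun] = [T, T, T]
r9 m[φ1→rain] = [F, F, F]
r9 m[φ2→fog] = [F, F, F]
r9 m[φ2→sun] = [F, F, F]
r9 m[φ3→fog] = [F, F, F]
r9 m[φ3→sun] = [F, F, F]
r9 m[φ4→wet] = [F, F, F]
r9 m[φ4→rain] = [T, T, T]
r9 m[wet→φ0] = [T, T, T]
r9 m[wet→φ4] = [T, T, T]
r9 m[fog→φ2] = [F, F, F]
r9 m[fog→φ3] = [F, F, F]
r9 m[sun→φ1] = [F, F, F]
r9 m[sun→φ2] = [F, F, T]
r9 m[sun→φ3] = [F, T, F]
r9 m[rain→φ0] = [F, F, F]
r9 m[rain→φ1] = [T, T, T]
r9 m[rain→φ4] = [F, F, F]
no fixed point within 9 rounds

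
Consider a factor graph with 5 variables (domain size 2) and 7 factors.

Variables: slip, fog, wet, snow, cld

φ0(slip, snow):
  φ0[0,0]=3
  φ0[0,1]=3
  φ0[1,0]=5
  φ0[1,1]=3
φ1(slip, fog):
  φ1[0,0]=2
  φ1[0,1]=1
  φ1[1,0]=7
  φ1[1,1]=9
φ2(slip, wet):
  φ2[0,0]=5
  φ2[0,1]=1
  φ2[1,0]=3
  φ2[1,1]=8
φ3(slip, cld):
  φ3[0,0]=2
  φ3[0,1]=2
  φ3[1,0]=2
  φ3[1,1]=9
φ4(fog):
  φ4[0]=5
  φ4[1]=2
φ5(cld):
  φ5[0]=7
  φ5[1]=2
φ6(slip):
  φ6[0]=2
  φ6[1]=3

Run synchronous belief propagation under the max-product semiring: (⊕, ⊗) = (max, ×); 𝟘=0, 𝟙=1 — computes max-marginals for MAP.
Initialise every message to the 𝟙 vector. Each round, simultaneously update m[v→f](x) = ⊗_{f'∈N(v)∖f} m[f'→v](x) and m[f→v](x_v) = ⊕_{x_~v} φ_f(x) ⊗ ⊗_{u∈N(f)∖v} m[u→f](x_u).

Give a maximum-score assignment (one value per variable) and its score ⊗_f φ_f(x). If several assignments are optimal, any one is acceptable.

init: all messages = 𝟙 over 2 values
r1 m[φ0→slip] = [3, 5]
r1 m[φ0→snow] = [5, 3]
r1 m[φ1→slip] = [2, 9]
r1 m[φ1→fog] = [7, 9]
r1 m[φ2→slip] = [5, 8]
r1 m[φ2→wet] = [5, 8]
r1 m[φ3→slip] = [2, 9]
r1 m[φ3→cld] = [2, 9]
r1 m[φ4→fog] = [5, 2]
r1 m[φ5→cld] = [7, 2]
r1 m[φ6→slip] = [2, 3]
r1 m[slip→φ0] = [1, 1]
r1 m[slip→φ1] = [1, 1]
r1 m[slip→φ2] = [1, 1]
r1 m[slip→φ3] = [1, 1]
r1 m[slip→φ6] = [1, 1]
r1 m[fog→φ1] = [1, 1]
r1 m[fog→φ4] = [1, 1]
r1 m[wet→φ2] = [1, 1]
r1 m[snow→φ0] = [1, 1]
r1 m[cld→φ3] = [1, 1]
r1 m[cld→φ5] = [1, 1]
r2 m[φ0→slip] = [3, 5]
r2 m[φ0→snow] = [5, 3]
r2 m[φ1→slip] = [2, 9]
r2 m[φ1→fog] = [7, 9]
r2 m[φ2→slip] = [5, 8]
r2 m[φ2→wet] = [5, 8]
r2 m[φ3→slip] = [2, 9]
r2 m[φ3→cld] = [2, 9]
r2 m[φ4→fog] = [5, 2]
r2 m[φ5→cld] = [7, 2]
r2 m[φ6→slip] = [2, 3]
r2 m[slip→φ0] = [40, 1944]
r2 m[slip→φ1] = [60, 1080]
r2 m[slip→φ2] = [24, 1215]
r2 m[slip→φ3] = [60, 1080]
r2 m[slip→φ6] = [60, 3240]
r2 m[fog→φ1] = [5, 2]
r2 m[fog→φ4] = [7, 9]
r2 m[wet→φ2] = [1, 1]
r2 m[snow→φ0] = [1, 1]
r2 m[cld→φ3] = [7, 2]
r2 m[cld→φ5] = [2, 9]
r3 m[φ0→slip] = [3, 5]
r3 m[φ0→snow] = [9720, 5832]
r3 m[φ1→slip] = [10, 35]
r3 m[φ1→fog] = [7560, 9720]
r3 m[φ2→slip] = [5, 8]
r3 m[φ2→wet] = [3645, 9720]
r3 m[φ3→slip] = [14, 18]
r3 m[φ3→cld] = [2160, 9720]
r3 m[φ4→fog] = [5, 2]
r3 m[φ5→cld] = [7, 2]
r3 m[φ6→slip] = [2, 3]
r3 m[slip→φ0] = [40, 1944]
r3 m[slip→φ1] = [60, 1080]
r3 m[slip→φ2] = [24, 1215]
r3 m[slip→φ3] = [60, 1080]
r3 m[slip→φ6] = [60, 3240]
r3 m[fog→φ1] = [5, 2]
r3 m[fog→φ4] = [7, 9]
r3 m[wet→φ2] = [1, 1]
r3 m[snow→φ0] = [1, 1]
r3 m[cld→φ3] = [7, 2]
r3 m[cld→φ5] = [2, 9]
r4 m[φ0→slip] = [3, 5]
r4 m[φ0→snow] = [9720, 5832]
r4 m[φ1→slip] = [10, 35]
r4 m[φ1→fog] = [7560, 9720]
r4 m[φ2→slip] = [5, 8]
r4 m[φ2→wet] = [3645, 9720]
r4 m[φ3→slip] = [14, 18]
r4 m[φ3→cld] = [2160, 9720]
r4 m[φ4→fog] = [5, 2]
r4 m[φ5→cld] = [7, 2]
r4 m[φ6→slip] = [2, 3]
r4 m[slip→φ0] = [1400, 15120]
r4 m[slip→φ1] = [420, 2160]
r4 m[slip→φ2] = [840, 9450]
r4 m[slip→φ3] = [300, 4200]
r4 m[slip→φ6] = [2100, 25200]
r4 m[fog→φ1] = [5, 2]
r4 m[fog→φ4] = [7560, 9720]
r4 m[wet→φ2] = [1, 1]
r4 m[snow→φ0] = [1, 1]
r4 m[cld→φ3] = [7, 2]
r4 m[cld→φ5] = [2160, 9720]
r5 m[φ0→slip] = [3, 5]
r5 m[φ0→snow] = [75600, 45360]
r5 m[φ1→slip] = [10, 35]
r5 m[φ1→fog] = [15120, 19440]
r5 m[φ2→slip] = [5, 8]
r5 m[φ2→wet] = [28350, 75600]
r5 m[φ3→slip] = [14, 18]
r5 m[φ3→cld] = [8400, 37800]
r5 m[φ4→fog] = [5, 2]
r5 m[φ5→cld] = [7, 2]
r5 m[φ6→slip] = [2, 3]
r5 m[slip→φ0] = [1400, 15120]
r5 m[slip→φ1] = [420, 2160]
r5 m[slip→φ2] = [840, 9450]
r5 m[slip→φ3] = [300, 4200]
r5 m[slip→φ6] = [2100, 25200]
r5 m[fog→φ1] = [5, 2]
r5 m[fog→φ4] = [7560, 9720]
r5 m[wet→φ2] = [1, 1]
r5 m[snow→φ0] = [1, 1]
r5 m[cld→φ3] = [7, 2]
r5 m[cld→φ5] = [2160, 9720]
r6 m[φ0→slip] = [3, 5]
r6 m[φ0→snow] = [75600, 45360]
r6 m[φ1→slip] = [10, 35]
r6 m[φ1→fog] = [15120, 19440]
r6 m[φ2→slip] = [5, 8]
r6 m[φ2→wet] = [28350, 75600]
r6 m[φ3→slip] = [14, 18]
r6 m[φ3→cld] = [8400, 37800]
r6 m[φ4→fog] = [5, 2]
r6 m[φ5→cld] = [7, 2]
r6 m[φ6→slip] = [2, 3]
r6 m[slip→φ0] = [1400, 15120]
r6 m[slip→φ1] = [420, 2160]
r6 m[slip→φ2] = [840, 9450]
r6 m[slip→φ3] = [300, 4200]
r6 m[slip→φ6] = [2100, 25200]
r6 m[fog→φ1] = [5, 2]
r6 m[fog→φ4] = [15120, 19440]
r6 m[wet→φ2] = [1, 1]
r6 m[snow→φ0] = [1, 1]
r6 m[cld→φ3] = [7, 2]
r6 m[cld→φ5] = [8400, 37800]
r7 m[φ0→slip] = [3, 5]
r7 m[φ0→snow] = [75600, 45360]
r7 m[φ1→slip] = [10, 35]
r7 m[φ1→fog] = [15120, 19440]
r7 m[φ2→slip] = [5, 8]
r7 m[φ2→wet] = [28350, 75600]
r7 m[φ3→slip] = [14, 18]
r7 m[φ3→cld] = [8400, 37800]
r7 m[φ4→fog] = [5, 2]
r7 m[φ5→cld] = [7, 2]
r7 m[φ6→slip] = [2, 3]
r7 m[slip→φ0] = [1400, 15120]
r7 m[slip→φ1] = [420, 2160]
r7 m[slip→φ2] = [840, 9450]
r7 m[slip→φ3] = [300, 4200]
r7 m[slip→φ6] = [2100, 25200]
r7 m[fog→φ1] = [5, 2]
r7 m[fog→φ4] = [15120, 19440]
r7 m[wet→φ2] = [1, 1]
r7 m[snow→φ0] = [1, 1]
r7 m[cld→φ3] = [7, 2]
r7 m[cld→φ5] = [8400, 37800]
fixed point reached at round 7
traceback from slip: (slip=1, fog=0, wet=1, snow=0, cld=1), score=75600

assignment: (slip=1, fog=0, wet=1, snow=0, cld=1); score = 75600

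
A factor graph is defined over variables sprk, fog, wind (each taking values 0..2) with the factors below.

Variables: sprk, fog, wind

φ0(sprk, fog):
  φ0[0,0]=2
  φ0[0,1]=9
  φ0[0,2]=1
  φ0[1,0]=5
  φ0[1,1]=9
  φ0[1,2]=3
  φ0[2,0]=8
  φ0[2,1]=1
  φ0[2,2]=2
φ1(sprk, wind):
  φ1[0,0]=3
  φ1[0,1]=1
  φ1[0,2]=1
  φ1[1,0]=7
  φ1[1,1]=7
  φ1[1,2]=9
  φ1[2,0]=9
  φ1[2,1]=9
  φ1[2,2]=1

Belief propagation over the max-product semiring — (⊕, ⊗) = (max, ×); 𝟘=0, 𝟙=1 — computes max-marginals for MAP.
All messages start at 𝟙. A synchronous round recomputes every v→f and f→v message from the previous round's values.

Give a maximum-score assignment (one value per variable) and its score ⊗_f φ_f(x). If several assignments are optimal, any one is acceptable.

assignment: (sprk=1, fog=1, wind=2); score = 81

init: all messages = 𝟙 over 3 values
r1 m[φ0→sprk] = [9, 9, 8]
r1 m[φ0→fog] = [8, 9, 3]
r1 m[φ1→sprk] = [3, 9, 9]
r1 m[φ1→wind] = [9, 9, 9]
r1 m[sprk→φ0] = [1, 1, 1]
r1 m[sprk→φ1] = [1, 1, 1]
r1 m[fog→φ0] = [1, 1, 1]
r1 m[wind→φ1] = [1, 1, 1]
r2 m[φ0→sprk] = [9, 9, 8]
r2 m[φ0→fog] = [8, 9, 3]
r2 m[φ1→sprk] = [3, 9, 9]
r2 m[φ1→wind] = [9, 9, 9]
r2 m[sprk→φ0] = [3, 9, 9]
r2 m[sprk→φ1] = [9, 9, 8]
r2 m[fog→φ0] = [1, 1, 1]
r2 m[wind→φ1] = [1, 1, 1]
r3 m[φ0→sprk] = [9, 9, 8]
r3 m[φ0→fog] = [72, 81, 27]
r3 m[φ1→sprk] = [3, 9, 9]
r3 m[φ1→wind] = [72, 72, 81]
r3 m[sprk→φ0] = [3, 9, 9]
r3 m[sprk→φ1] = [9, 9, 8]
r3 m[fog→φ0] = [1, 1, 1]
r3 m[wind→φ1] = [1, 1, 1]
r4 m[φ0→sprk] = [9, 9, 8]
r4 m[φ0→fog] = [72, 81, 27]
r4 m[φ1→sprk] = [3, 9, 9]
r4 m[φ1→wind] = [72, 72, 81]
r4 m[sprk→φ0] = [3, 9, 9]
r4 m[sprk→φ1] = [9, 9, 8]
r4 m[fog→φ0] = [1, 1, 1]
r4 m[wind→φ1] = [1, 1, 1]
fixed point reached at round 4
traceback from sprk: (sprk=1, fog=1, wind=2), score=81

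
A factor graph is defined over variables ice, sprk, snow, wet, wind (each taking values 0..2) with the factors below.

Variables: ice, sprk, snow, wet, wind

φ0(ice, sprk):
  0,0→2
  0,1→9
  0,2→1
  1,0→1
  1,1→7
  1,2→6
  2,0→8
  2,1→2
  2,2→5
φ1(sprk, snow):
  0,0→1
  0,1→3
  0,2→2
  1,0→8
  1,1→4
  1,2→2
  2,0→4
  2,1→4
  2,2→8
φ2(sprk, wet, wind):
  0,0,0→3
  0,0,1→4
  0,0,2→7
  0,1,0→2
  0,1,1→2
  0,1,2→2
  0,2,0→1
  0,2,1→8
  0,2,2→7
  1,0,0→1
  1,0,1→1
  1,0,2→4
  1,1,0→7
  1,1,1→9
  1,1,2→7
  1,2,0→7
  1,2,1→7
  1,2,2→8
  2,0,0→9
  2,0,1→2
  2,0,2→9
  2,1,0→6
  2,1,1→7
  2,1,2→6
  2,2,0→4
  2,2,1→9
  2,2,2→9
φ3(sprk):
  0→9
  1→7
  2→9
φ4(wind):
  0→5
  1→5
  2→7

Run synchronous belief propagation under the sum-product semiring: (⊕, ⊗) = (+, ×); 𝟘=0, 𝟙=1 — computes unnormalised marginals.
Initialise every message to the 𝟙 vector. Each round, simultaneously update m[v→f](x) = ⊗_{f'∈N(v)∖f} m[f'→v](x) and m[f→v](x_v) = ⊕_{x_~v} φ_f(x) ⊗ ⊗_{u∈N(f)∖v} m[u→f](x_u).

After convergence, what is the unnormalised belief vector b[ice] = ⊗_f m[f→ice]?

init: all messages = 𝟙 over 3 values
r1 m[φ0→ice] = [12, 14, 15]
r1 m[φ0→sprk] = [11, 18, 12]
r1 m[φ1→sprk] = [6, 14, 16]
r1 m[φ1→snow] = [13, 11, 12]
r1 m[φ2→sprk] = [36, 51, 61]
r1 m[φ2→wet] = [40, 48, 60]
r1 m[φ2→wind] = [40, 49, 59]
r1 m[φ3→sprk] = [9, 7, 9]
r1 m[φ4→wind] = [5, 5, 7]
r1 m[ice→φ0] = [1, 1, 1]
r1 m[sprk→φ0] = [1, 1, 1]
r1 m[sprk→φ1] = [1, 1, 1]
r1 m[sprk→φ2] = [1, 1, 1]
r1 m[sprk→φ3] = [1, 1, 1]
r1 m[snow→φ1] = [1, 1, 1]
r1 m[wet→φ2] = [1, 1, 1]
r1 m[wind→φ2] = [1, 1, 1]
r1 m[wind→φ4] = [1, 1, 1]
r2 m[φ0→ice] = [12, 14, 15]
r2 m[φ0→sprk] = [11, 18, 12]
r2 m[φ1→sprk] = [6, 14, 16]
r2 m[φ1→snow] = [13, 11, 12]
r2 m[φ2→sprk] = [36, 51, 61]
r2 m[φ2→wet] = [40, 48, 60]
r2 m[φ2→wind] = [40, 49, 59]
r2 m[φ3→sprk] = [9, 7, 9]
r2 m[φ4→wind] = [5, 5, 7]
r2 m[ice→φ0] = [1, 1, 1]
r2 m[sprk→φ0] = [1944, 4998, 8784]
r2 m[sprk→φ1] = [3564, 6426, 6588]
r2 m[sprk→φ2] = [594, 1764, 1728]
r2 m[sprk→φ3] = [2376, 12852, 11712]
r2 m[snow→φ1] = [1, 1, 1]
r2 m[wet→φ2] = [1, 1, 1]
r2 m[wind→φ2] = [5, 5, 7]
r2 m[wind→φ4] = [40, 49, 59]
r3 m[φ0→ice] = [57654, 89634, 69468]
r3 m[φ0→sprk] = [11, 18, 12]
r3 m[φ1→sprk] = [6, 14, 16]
r3 m[φ1→snow] = [81324, 62748, 72684]
r3 m[φ2→sprk] = [212, 293, 353]
r3 m[φ2→wet] = [320832, 432648, 499284]
r3 m[φ2→wind] = [62856, 69408, 84492]
r3 m[φ3→sprk] = [9, 7, 9]
r3 m[φ4→wind] = [5, 5, 7]
r3 m[ice→φ0] = [1, 1, 1]
r3 m[sprk→φ0] = [1944, 4998, 8784]
r3 m[sprk→φ1] = [3564, 6426, 6588]
r3 m[sprk→φ2] = [594, 1764, 1728]
r3 m[sprk→φ3] = [2376, 12852, 11712]
r3 m[snow→φ1] = [1, 1, 1]
r3 m[wet→φ2] = [1, 1, 1]
r3 m[wind→φ2] = [5, 5, 7]
r3 m[wind→φ4] = [40, 49, 59]
r4 m[φ0→ice] = [57654, 89634, 69468]
r4 m[φ0→sprk] = [11, 18, 12]
r4 m[φ1→sprk] = [6, 14, 16]
r4 m[φ1→snow] = [81324, 62748, 72684]
r4 m[φ2→sprk] = [212, 293, 353]
r4 m[φ2→wet] = [320832, 432648, 499284]
r4 m[φ2→wind] = [62856, 69408, 84492]
r4 m[φ3→sprk] = [9, 7, 9]
r4 m[φ4→wind] = [5, 5, 7]
r4 m[ice→φ0] = [1, 1, 1]
r4 m[sprk→φ0] = [11448, 28714, 50832]
r4 m[sprk→φ1] = [20988, 36918, 38124]
r4 m[sprk→φ2] = [594, 1764, 1728]
r4 m[sprk→φ3] = [13992, 73836, 67776]
r4 m[snow→φ1] = [1, 1, 1]
r4 m[wet→φ2] = [1, 1, 1]
r4 m[wind→φ2] = [5, 5, 7]
r4 m[wind→φ4] = [62856, 69408, 84492]
r5 m[φ0→ice] = [332154, 517438, 403172]
r5 m[φ0→sprk] = [11, 18, 12]
r5 m[φ1→sprk] = [6, 14, 16]
r5 m[φ1→snow] = [468828, 363132, 420804]
r5 m[φ2→sprk] = [212, 293, 353]
r5 m[φ2→wet] = [320832, 432648, 499284]
r5 m[φ2→wind] = [62856, 69408, 84492]
r5 m[φ3→sprk] = [9, 7, 9]
r5 m[φ4→wind] = [5, 5, 7]
r5 m[ice→φ0] = [1, 1, 1]
r5 m[sprk→φ0] = [11448, 28714, 50832]
r5 m[sprk→φ1] = [20988, 36918, 38124]
r5 m[sprk→φ2] = [594, 1764, 1728]
r5 m[sprk→φ3] = [13992, 73836, 67776]
r5 m[snow→φ1] = [1, 1, 1]
r5 m[wet→φ2] = [1, 1, 1]
r5 m[wind→φ2] = [5, 5, 7]
r5 m[wind→φ4] = [62856, 69408, 84492]
r6 m[φ0→ice] = [332154, 517438, 403172]
r6 m[φ0→sprk] = [11, 18, 12]
r6 m[φ1→sprk] = [6, 14, 16]
r6 m[φ1→snow] = [468828, 363132, 420804]
r6 m[φ2→sprk] = [212, 293, 353]
r6 m[φ2→wet] = [320832, 432648, 499284]
r6 m[φ2→wind] = [62856, 69408, 84492]
r6 m[φ3→sprk] = [9, 7, 9]
r6 m[φ4→wind] = [5, 5, 7]
r6 m[ice→φ0] = [1, 1, 1]
r6 m[sprk→φ0] = [11448, 28714, 50832]
r6 m[sprk→φ1] = [20988, 36918, 38124]
r6 m[sprk→φ2] = [594, 1764, 1728]
r6 m[sprk→φ3] = [13992, 73836, 67776]
r6 m[snow→φ1] = [1, 1, 1]
r6 m[wet→φ2] = [1, 1, 1]
r6 m[wind→φ2] = [5, 5, 7]
r6 m[wind→φ4] = [62856, 69408, 84492]
fixed point reached at round 6
b[ice] = ⊗ incoming = [332154, 517438, 403172]

b[ice] = [332154, 517438, 403172]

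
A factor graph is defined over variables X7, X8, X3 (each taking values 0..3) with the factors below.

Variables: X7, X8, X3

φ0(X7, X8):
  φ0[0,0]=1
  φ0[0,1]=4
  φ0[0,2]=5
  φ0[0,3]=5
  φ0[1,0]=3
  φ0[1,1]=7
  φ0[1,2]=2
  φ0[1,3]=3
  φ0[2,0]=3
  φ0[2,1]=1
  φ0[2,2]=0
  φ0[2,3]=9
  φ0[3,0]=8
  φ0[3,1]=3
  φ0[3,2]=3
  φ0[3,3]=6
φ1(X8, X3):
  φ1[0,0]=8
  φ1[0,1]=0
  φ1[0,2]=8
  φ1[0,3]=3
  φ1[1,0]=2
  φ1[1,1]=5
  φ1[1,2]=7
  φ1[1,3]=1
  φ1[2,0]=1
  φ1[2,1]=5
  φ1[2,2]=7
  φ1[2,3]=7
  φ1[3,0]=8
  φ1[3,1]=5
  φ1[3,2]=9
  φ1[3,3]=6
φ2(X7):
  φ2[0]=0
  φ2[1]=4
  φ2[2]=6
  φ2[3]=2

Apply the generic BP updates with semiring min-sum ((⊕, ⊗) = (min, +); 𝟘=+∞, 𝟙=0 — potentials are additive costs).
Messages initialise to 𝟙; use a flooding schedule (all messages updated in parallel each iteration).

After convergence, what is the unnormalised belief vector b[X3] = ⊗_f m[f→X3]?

b[X3] = [6, 1, 9, 4]

init: all messages = 𝟙 over 4 values
r1 m[φ0→X7] = [1, 2, 0, 3]
r1 m[φ0→X8] = [1, 1, 0, 3]
r1 m[φ1→X8] = [0, 1, 1, 5]
r1 m[φ1→X3] = [1, 0, 7, 1]
r1 m[φ2→X7] = [0, 4, 6, 2]
r1 m[X7→φ0] = [0, 0, 0, 0]
r1 m[X7→φ2] = [0, 0, 0, 0]
r1 m[X8→φ0] = [0, 0, 0, 0]
r1 m[X8→φ1] = [0, 0, 0, 0]
r1 m[X3→φ1] = [0, 0, 0, 0]
r2 m[φ0→X7] = [1, 2, 0, 3]
r2 m[φ0→X8] = [1, 1, 0, 3]
r2 m[φ1→X8] = [0, 1, 1, 5]
r2 m[φ1→X3] = [1, 0, 7, 1]
r2 m[φ2→X7] = [0, 4, 6, 2]
r2 m[X7→φ0] = [0, 4, 6, 2]
r2 m[X7→φ2] = [1, 2, 0, 3]
r2 m[X8→φ0] = [0, 1, 1, 5]
r2 m[X8→φ1] = [1, 1, 0, 3]
r2 m[X3→φ1] = [0, 0, 0, 0]
r3 m[φ0→X7] = [1, 3, 1, 4]
r3 m[φ0→X8] = [1, 4, 5, 5]
r3 m[φ1→X8] = [0, 1, 1, 5]
r3 m[φ1→X3] = [1, 1, 7, 2]
r3 m[φ2→X7] = [0, 4, 6, 2]
r3 m[X7→φ0] = [0, 4, 6, 2]
r3 m[X7→φ2] = [1, 2, 0, 3]
r3 m[X8→φ0] = [0, 1, 1, 5]
r3 m[X8→φ1] = [1, 1, 0, 3]
r3 m[X3→φ1] = [0, 0, 0, 0]
r4 m[φ0→X7] = [1, 3, 1, 4]
r4 m[φ0→X8] = [1, 4, 5, 5]
r4 m[φ1→X8] = [0, 1, 1, 5]
r4 m[φ1→X3] = [1, 1, 7, 2]
r4 m[φ2→X7] = [0, 4, 6, 2]
r4 m[X7→φ0] = [0, 4, 6, 2]
r4 m[X7→φ2] = [1, 3, 1, 4]
r4 m[X8→φ0] = [0, 1, 1, 5]
r4 m[X8→φ1] = [1, 4, 5, 5]
r4 m[X3→φ1] = [0, 0, 0, 0]
r5 m[φ0→X7] = [1, 3, 1, 4]
r5 m[φ0→X8] = [1, 4, 5, 5]
r5 m[φ1→X8] = [0, 1, 1, 5]
r5 m[φ1→X3] = [6, 1, 9, 4]
r5 m[φ2→X7] = [0, 4, 6, 2]
r5 m[X7→φ0] = [0, 4, 6, 2]
r5 m[X7→φ2] = [1, 3, 1, 4]
r5 m[X8→φ0] = [0, 1, 1, 5]
r5 m[X8→φ1] = [1, 4, 5, 5]
r5 m[X3→φ1] = [0, 0, 0, 0]
r6 m[φ0→X7] = [1, 3, 1, 4]
r6 m[φ0→X8] = [1, 4, 5, 5]
r6 m[φ1→X8] = [0, 1, 1, 5]
r6 m[φ1→X3] = [6, 1, 9, 4]
r6 m[φ2→X7] = [0, 4, 6, 2]
r6 m[X7→φ0] = [0, 4, 6, 2]
r6 m[X7→φ2] = [1, 3, 1, 4]
r6 m[X8→φ0] = [0, 1, 1, 5]
r6 m[X8→φ1] = [1, 4, 5, 5]
r6 m[X3→φ1] = [0, 0, 0, 0]
fixed point reached at round 6
b[X3] = ⊗ incoming = [6, 1, 9, 4]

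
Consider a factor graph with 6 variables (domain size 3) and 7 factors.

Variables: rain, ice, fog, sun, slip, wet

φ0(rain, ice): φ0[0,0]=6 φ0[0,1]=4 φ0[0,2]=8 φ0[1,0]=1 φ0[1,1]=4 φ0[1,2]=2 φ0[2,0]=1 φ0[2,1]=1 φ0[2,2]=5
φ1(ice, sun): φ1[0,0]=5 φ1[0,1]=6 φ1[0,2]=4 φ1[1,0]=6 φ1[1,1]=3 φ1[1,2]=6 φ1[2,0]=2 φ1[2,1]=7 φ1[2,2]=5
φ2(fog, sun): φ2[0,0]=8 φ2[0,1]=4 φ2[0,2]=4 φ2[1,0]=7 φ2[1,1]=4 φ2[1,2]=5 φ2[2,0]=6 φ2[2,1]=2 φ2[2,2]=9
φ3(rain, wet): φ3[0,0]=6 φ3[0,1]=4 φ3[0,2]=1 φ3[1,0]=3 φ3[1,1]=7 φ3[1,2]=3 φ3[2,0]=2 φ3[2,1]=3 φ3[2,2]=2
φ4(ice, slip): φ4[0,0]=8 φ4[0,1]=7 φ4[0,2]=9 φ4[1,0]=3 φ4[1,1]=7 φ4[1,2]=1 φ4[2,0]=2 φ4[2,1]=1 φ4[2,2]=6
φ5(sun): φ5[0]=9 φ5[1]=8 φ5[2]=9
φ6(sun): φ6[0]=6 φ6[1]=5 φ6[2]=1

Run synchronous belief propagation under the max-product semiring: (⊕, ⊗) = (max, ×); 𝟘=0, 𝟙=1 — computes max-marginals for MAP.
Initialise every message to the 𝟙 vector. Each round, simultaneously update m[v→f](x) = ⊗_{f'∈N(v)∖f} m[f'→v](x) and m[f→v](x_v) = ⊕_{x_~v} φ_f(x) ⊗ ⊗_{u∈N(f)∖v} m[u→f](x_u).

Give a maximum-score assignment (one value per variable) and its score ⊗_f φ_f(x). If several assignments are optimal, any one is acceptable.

init: all messages = 𝟙 over 3 values
r1 m[φ0→rain] = [8, 4, 5]
r1 m[φ0→ice] = [6, 4, 8]
r1 m[φ1→ice] = [6, 6, 7]
r1 m[φ1→sun] = [6, 7, 6]
r1 m[φ2→fog] = [8, 7, 9]
r1 m[φ2→sun] = [8, 4, 9]
r1 m[φ3→rain] = [6, 7, 3]
r1 m[φ3→wet] = [6, 7, 3]
r1 m[φ4→ice] = [9, 7, 6]
r1 m[φ4→slip] = [8, 7, 9]
r1 m[φ5→sun] = [9, 8, 9]
r1 m[φ6→sun] = [6, 5, 1]
r1 m[rain→φ0] = [1, 1, 1]
r1 m[rain→φ3] = [1, 1, 1]
r1 m[ice→φ0] = [1, 1, 1]
r1 m[ice→φ1] = [1, 1, 1]
r1 m[ice→φ4] = [1, 1, 1]
r1 m[fog→φ2] = [1, 1, 1]
r1 m[sun→φ1] = [1, 1, 1]
r1 m[sun→φ2] = [1, 1, 1]
r1 m[sun→φ5] = [1, 1, 1]
r1 m[sun→φ6] = [1, 1, 1]
r1 m[slip→φ4] = [1, 1, 1]
r1 m[wet→φ3] = [1, 1, 1]
r2 m[φ0→rain] = [8, 4, 5]
r2 m[φ0→ice] = [6, 4, 8]
r2 m[φ1→ice] = [6, 6, 7]
r2 m[φ1→sun] = [6, 7, 6]
r2 m[φ2→fog] = [8, 7, 9]
r2 m[φ2→sun] = [8, 4, 9]
r2 m[φ3→rain] = [6, 7, 3]
r2 m[φ3→wet] = [6, 7, 3]
r2 m[φ4→ice] = [9, 7, 6]
r2 m[φ4→slip] = [8, 7, 9]
r2 m[φ5→sun] = [9, 8, 9]
r2 m[φ6→sun] = [6, 5, 1]
r2 m[rain→φ0] = [6, 7, 3]
r2 m[rain→φ3] = [8, 4, 5]
r2 m[ice→φ0] = [54, 42, 42]
r2 m[ice→φ1] = [54, 28, 48]
r2 m[ice→φ4] = [36, 24, 56]
r2 m[fog→φ2] = [1, 1, 1]
r2 m[sun→φ1] = [432, 160, 81]
r2 m[sun→φ2] = [324, 280, 54]
r2 m[sun→φ5] = [288, 140, 54]
r2 m[sun→φ6] = [432, 224, 486]
r2 m[slip→φ4] = [1, 1, 1]
r2 m[wet→φ3] = [1, 1, 1]
r3 m[φ0→rain] = [336, 168, 210]
r3 m[φ0→ice] = [36, 28, 48]
r3 m[φ1→ice] = [2160, 2592, 1120]
r3 m[φ1→sun] = [270, 336, 240]
r3 m[φ2→fog] = [2592, 2268, 1944]
r3 m[φ2→sun] = [8, 4, 9]
r3 m[φ3→rain] = [6, 7, 3]
r3 m[φ3→wet] = [48, 32, 12]
r3 m[φ4→ice] = [9, 7, 6]
r3 m[φ4→slip] = [288, 252, 336]
r3 m[φ5→sun] = [9, 8, 9]
r3 m[φ6→sun] = [6, 5, 1]
r3 m[rain→φ0] = [6, 7, 3]
r3 m[rain→φ3] = [8, 4, 5]
r3 m[ice→φ0] = [54, 42, 42]
r3 m[ice→φ1] = [54, 28, 48]
r3 m[ice→φ4] = [36, 24, 56]
r3 m[fog→φ2] = [1, 1, 1]
r3 m[sun→φ1] = [432, 160, 81]
r3 m[sun→φ2] = [324, 280, 54]
r3 m[sun→φ5] = [288, 140, 54]
r3 m[sun→φ6] = [432, 224, 486]
r3 m[slip→φ4] = [1, 1, 1]
r3 m[wet→φ3] = [1, 1, 1]
r4 m[φ0→rain] = [336, 168, 210]
r4 m[φ0→ice] = [36, 28, 48]
r4 m[φ1→ice] = [2160, 2592, 1120]
r4 m[φ1→sun] = [270, 336, 240]
r4 m[φ2→fog] = [2592, 2268, 1944]
r4 m[φ2→sun] = [8, 4, 9]
r4 m[φ3→rain] = [6, 7, 3]
r4 m[φ3→wet] = [48, 32, 12]
r4 m[φ4→ice] = [9, 7, 6]
r4 m[φ4→slip] = [288, 252, 336]
r4 m[φ5→sun] = [9, 8, 9]
r4 m[φ6→sun] = [6, 5, 1]
r4 m[rain→φ0] = [6, 7, 3]
r4 m[rain→φ3] = [336, 168, 210]
r4 m[ice→φ0] = [19440, 18144, 6720]
r4 m[ice→φ1] = [324, 196, 288]
r4 m[ice→φ4] = [77760, 72576, 53760]
r4 m[fog→φ2] = [1, 1, 1]
r4 m[sun→φ1] = [432, 160, 81]
r4 m[sun→φ2] = [14580, 13440, 2160]
r4 m[sun→φ5] = [12960, 6720, 2160]
r4 m[sun→φ6] = [19440, 10752, 19440]
r4 m[slip→φ4] = [1, 1, 1]
r4 m[wet→φ3] = [1, 1, 1]
r5 m[φ0→rain] = [116640, 72576, 33600]
r5 m[φ0→ice] = [36, 28, 48]
r5 m[φ1→ice] = [2160, 2592, 1120]
r5 m[φ1→sun] = [1620, 2016, 1440]
r5 m[φ2→fog] = [116640, 102060, 87480]
r5 m[φ2→sun] = [8, 4, 9]
r5 m[φ3→rain] = [6, 7, 3]
r5 m[φ3→wet] = [2016, 1344, 504]
r5 m[φ4→ice] = [9, 7, 6]
r5 m[φ4→slip] = [622080, 544320, 699840]
r5 m[φ5→sun] = [9, 8, 9]
r5 m[φ6→sun] = [6, 5, 1]
r5 m[rain→φ0] = [6, 7, 3]
r5 m[rain→φ3] = [336, 168, 210]
r5 m[ice→φ0] = [19440, 18144, 6720]
r5 m[ice→φ1] = [324, 196, 288]
r5 m[ice→φ4] = [77760, 72576, 53760]
r5 m[fog→φ2] = [1, 1, 1]
r5 m[sun→φ1] = [432, 160, 81]
r5 m[sun→φ2] = [14580, 13440, 2160]
r5 m[sun→φ5] = [12960, 6720, 2160]
r5 m[sun→φ6] = [19440, 10752, 19440]
r5 m[slip→φ4] = [1, 1, 1]
r5 m[wet→φ3] = [1, 1, 1]
r6 m[φ0→rain] = [116640, 72576, 33600]
r6 m[φ0→ice] = [36, 28, 48]
r6 m[φ1→ice] = [2160, 2592, 1120]
r6 m[φ1→sun] = [1620, 2016, 1440]
r6 m[φ2→fog] = [116640, 102060, 87480]
r6 m[φ2→sun] = [8, 4, 9]
r6 m[φ3→rain] = [6, 7, 3]
r6 m[φ3→wet] = [2016, 1344, 504]
r6 m[φ4→ice] = [9, 7, 6]
r6 m[φ4→slip] = [622080, 544320, 699840]
r6 m[φ5→sun] = [9, 8, 9]
r6 m[φ6→sun] = [6, 5, 1]
r6 m[rain→φ0] = [6, 7, 3]
r6 m[rain→φ3] = [116640, 72576, 33600]
r6 m[ice→φ0] = [19440, 18144, 6720]
r6 m[ice→φ1] = [324, 196, 288]
r6 m[ice→φ4] = [77760, 72576, 53760]
r6 m[fog→φ2] = [1, 1, 1]
r6 m[sun→φ1] = [432, 160, 81]
r6 m[sun→φ2] = [87480, 80640, 12960]
r6 m[sun→φ5] = [77760, 40320, 12960]
r6 m[sun→φ6] = [116640, 64512, 116640]
r6 m[slip→φ4] = [1, 1, 1]
r6 m[wet→φ3] = [1, 1, 1]
r7 m[φ0→rain] = [116640, 72576, 33600]
r7 m[φ0→ice] = [36, 28, 48]
r7 m[φ1→ice] = [2160, 2592, 1120]
r7 m[φ1→sun] = [1620, 2016, 1440]
r7 m[φ2→fog] = [699840, 612360, 524880]
r7 m[φ2→sun] = [8, 4, 9]
r7 m[φ3→rain] = [6, 7, 3]
r7 m[φ3→wet] = [699840, 508032, 217728]
r7 m[φ4→ice] = [9, 7, 6]
r7 m[φ4→slip] = [622080, 544320, 699840]
r7 m[φ5→sun] = [9, 8, 9]
r7 m[φ6→sun] = [6, 5, 1]
r7 m[rain→φ0] = [6, 7, 3]
r7 m[rain→φ3] = [116640, 72576, 33600]
r7 m[ice→φ0] = [19440, 18144, 6720]
r7 m[ice→φ1] = [324, 196, 288]
r7 m[ice→φ4] = [77760, 72576, 53760]
r7 m[fog→φ2] = [1, 1, 1]
r7 m[sun→φ1] = [432, 160, 81]
r7 m[sun→φ2] = [87480, 80640, 12960]
r7 m[sun→φ5] = [77760, 40320, 12960]
r7 m[sun→φ6] = [116640, 64512, 116640]
r7 m[slip→φ4] = [1, 1, 1]
r7 m[wet→φ3] = [1, 1, 1]
r8 m[φ0→rain] = [116640, 72576, 33600]
r8 m[φ0→ice] = [36, 28, 48]
r8 m[φ1→ice] = [2160, 2592, 1120]
r8 m[φ1→sun] = [1620, 2016, 1440]
r8 m[φ2→fog] = [699840, 612360, 524880]
r8 m[φ2→sun] = [8, 4, 9]
r8 m[φ3→rain] = [6, 7, 3]
r8 m[φ3→wet] = [699840, 508032, 217728]
r8 m[φ4→ice] = [9, 7, 6]
r8 m[φ4→slip] = [622080, 544320, 699840]
r8 m[φ5→sun] = [9, 8, 9]
r8 m[φ6→sun] = [6, 5, 1]
r8 m[rain→φ0] = [6, 7, 3]
r8 m[rain→φ3] = [116640, 72576, 33600]
r8 m[ice→φ0] = [19440, 18144, 6720]
r8 m[ice→φ1] = [324, 196, 288]
r8 m[ice→φ4] = [77760, 72576, 53760]
r8 m[fog→φ2] = [1, 1, 1]
r8 m[sun→φ1] = [432, 160, 81]
r8 m[sun→φ2] = [87480, 80640, 12960]
r8 m[sun→φ5] = [77760, 40320, 12960]
r8 m[sun→φ6] = [116640, 64512, 116640]
r8 m[slip→φ4] = [1, 1, 1]
r8 m[wet→φ3] = [1, 1, 1]
fixed point reached at round 8
traceback from rain: (rain=0, ice=0, fog=0, sun=0, slip=2, wet=0), score=699840

assignment: (rain=0, ice=0, fog=0, sun=0, slip=2, wet=0); score = 699840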